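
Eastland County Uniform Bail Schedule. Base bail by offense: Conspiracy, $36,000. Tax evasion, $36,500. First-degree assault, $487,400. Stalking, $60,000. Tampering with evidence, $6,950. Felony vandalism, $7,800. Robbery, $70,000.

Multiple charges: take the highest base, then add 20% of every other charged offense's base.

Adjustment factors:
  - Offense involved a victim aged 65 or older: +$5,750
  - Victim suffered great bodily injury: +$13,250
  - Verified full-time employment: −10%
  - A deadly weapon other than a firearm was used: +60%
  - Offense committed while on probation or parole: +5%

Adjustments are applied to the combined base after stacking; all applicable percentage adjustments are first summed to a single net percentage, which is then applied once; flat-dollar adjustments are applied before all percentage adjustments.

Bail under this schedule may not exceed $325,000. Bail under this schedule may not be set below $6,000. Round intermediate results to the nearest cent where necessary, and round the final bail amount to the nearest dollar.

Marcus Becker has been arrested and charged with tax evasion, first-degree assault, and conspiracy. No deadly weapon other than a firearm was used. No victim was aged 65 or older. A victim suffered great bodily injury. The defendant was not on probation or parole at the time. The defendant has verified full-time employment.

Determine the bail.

$325,000

Base amounts from the schedule: tax evasion $36,500; first-degree assault $487,400; conspiracy $36,000.
Stacking rule: highest base plus 20% of each additional charge. Highest is first-degree assault at $487,400. Additional: $36,500 × 20% = $7,300; $36,000 × 20% = $7,200. Combined base = $487,400 + $14,500 = $501,900.
Victim suffered great bodily injury (+$13,250 flat): $501,900 + $13,250 = $515,150.
Verified full-time employment (−10%): $515,150 × 0.9 = $463,635.
Result $463,635 exceeds the maximum of $325,000; bail is capped at $325,000.
$325,000 is at or above the $6,000 minimum.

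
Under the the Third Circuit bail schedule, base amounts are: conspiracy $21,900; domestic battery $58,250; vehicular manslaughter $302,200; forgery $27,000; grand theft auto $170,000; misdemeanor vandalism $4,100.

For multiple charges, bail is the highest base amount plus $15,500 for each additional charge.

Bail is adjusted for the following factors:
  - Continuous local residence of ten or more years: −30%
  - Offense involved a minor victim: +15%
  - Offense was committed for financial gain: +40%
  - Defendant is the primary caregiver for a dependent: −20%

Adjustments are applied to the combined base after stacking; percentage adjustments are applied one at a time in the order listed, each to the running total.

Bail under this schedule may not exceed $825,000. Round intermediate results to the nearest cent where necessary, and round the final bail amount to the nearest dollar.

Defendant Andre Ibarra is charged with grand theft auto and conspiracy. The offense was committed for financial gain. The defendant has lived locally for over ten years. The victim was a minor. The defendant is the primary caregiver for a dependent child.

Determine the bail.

Base amounts from the schedule: grand theft auto $170,000; conspiracy $21,900.
Stacking rule: highest base plus $15,500 per additional charge. Highest is grand theft auto at $170,000; 1 additional charge → +$15,500. Combined base = $185,500.
Continuous local residence of ten or more years (−30%): $185,500 × 0.7 = $129,850.
Offense involved a minor victim (+15%): $129,850 × 1.15 = $149,327.50.
Offense was committed for financial gain (+40%): $149,327.50 × 1.4 = $209,058.50.
Defendant is the primary caregiver for a dependent (−20%): $209,058.50 × 0.8 = $167,246.80.
$167,246.80 is within the $825,000 maximum.
Rounded to the nearest dollar: $167,247.

$167,247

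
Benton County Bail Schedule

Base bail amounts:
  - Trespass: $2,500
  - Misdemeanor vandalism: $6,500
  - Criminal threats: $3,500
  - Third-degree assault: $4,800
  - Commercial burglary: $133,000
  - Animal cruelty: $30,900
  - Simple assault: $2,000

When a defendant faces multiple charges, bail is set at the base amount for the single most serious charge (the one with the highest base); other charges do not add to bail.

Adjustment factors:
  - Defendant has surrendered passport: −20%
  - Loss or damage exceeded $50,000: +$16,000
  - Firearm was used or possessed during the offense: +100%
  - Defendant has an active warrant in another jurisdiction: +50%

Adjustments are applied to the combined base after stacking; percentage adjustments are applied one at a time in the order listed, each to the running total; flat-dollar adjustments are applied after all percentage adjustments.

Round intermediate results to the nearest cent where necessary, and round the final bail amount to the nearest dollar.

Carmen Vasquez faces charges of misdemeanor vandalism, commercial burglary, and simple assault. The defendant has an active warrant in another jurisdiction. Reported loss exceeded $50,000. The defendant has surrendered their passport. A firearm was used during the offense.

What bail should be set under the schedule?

Base amounts from the schedule: misdemeanor vandalism $6,500; commercial burglary $133,000; simple assault $2,000.
Stacking rule: use the highest base only. Highest is commercial burglary at $133,000. Combined base = $133,000.
Defendant has surrendered passport (−20%): $133,000 × 0.8 = $106,400.
Firearm was used or possessed during the offense (+100%): $106,400 × 2 = $212,800.
Defendant has an active warrant in another jurisdiction (+50%): $212,800 × 1.5 = $319,200.
Loss or damage exceeded $50,000 (+$16,000 flat): $319,200 + $16,000 = $335,200.

$335,200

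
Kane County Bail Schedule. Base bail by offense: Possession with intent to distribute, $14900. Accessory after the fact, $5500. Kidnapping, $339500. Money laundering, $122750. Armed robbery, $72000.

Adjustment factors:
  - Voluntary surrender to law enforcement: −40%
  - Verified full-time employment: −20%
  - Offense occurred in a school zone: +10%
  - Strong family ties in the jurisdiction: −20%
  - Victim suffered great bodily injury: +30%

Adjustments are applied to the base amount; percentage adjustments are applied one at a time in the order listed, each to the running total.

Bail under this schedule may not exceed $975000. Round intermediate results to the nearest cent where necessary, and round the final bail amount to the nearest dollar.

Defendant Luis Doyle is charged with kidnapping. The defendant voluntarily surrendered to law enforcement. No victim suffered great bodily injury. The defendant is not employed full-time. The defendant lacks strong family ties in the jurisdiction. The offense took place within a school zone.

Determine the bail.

$224070

Base amounts from the schedule: kidnapping $339500.
Single charge. Combined base = $339500.
Voluntary surrender to law enforcement (−40%): $339500 × 0.6 = $203700.
Offense occurred in a school zone (+10%): $203700 × 1.1 = $224070.
$224070 is within the $975000 maximum.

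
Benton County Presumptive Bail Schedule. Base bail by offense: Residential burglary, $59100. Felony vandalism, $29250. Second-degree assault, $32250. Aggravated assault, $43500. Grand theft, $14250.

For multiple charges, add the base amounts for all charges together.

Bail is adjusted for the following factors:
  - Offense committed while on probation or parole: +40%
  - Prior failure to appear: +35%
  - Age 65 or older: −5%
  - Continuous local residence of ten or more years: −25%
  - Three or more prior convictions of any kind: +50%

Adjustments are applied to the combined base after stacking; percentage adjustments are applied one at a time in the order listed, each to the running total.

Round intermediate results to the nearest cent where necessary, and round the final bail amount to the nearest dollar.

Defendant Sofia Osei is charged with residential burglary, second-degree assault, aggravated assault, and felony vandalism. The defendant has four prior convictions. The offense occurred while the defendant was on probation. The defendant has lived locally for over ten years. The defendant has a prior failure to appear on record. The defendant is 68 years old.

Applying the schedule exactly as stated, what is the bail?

Base amounts from the schedule: residential burglary $59100; second-degree assault $32250; aggravated assault $43500; felony vandalism $29250.
Stacking rule: sum of all bases. $59100 + $32250 + $43500 + $29250 = $164100.
Offense committed while on probation or parole (+40%): $164100 × 1.4 = $229740.
Prior failure to appear (+35%): $229740 × 1.35 = $310149.
Age 65 or older (−5%): $310149 × 0.95 = $294641.55.
Continuous local residence of ten or more years (−25%): $294641.55 × 0.75 = $220981.16.
Three or more prior convictions of any kind (+50%): $220981.16 × 1.5 = $331471.74.
Rounded to the nearest dollar: $331472.

$331472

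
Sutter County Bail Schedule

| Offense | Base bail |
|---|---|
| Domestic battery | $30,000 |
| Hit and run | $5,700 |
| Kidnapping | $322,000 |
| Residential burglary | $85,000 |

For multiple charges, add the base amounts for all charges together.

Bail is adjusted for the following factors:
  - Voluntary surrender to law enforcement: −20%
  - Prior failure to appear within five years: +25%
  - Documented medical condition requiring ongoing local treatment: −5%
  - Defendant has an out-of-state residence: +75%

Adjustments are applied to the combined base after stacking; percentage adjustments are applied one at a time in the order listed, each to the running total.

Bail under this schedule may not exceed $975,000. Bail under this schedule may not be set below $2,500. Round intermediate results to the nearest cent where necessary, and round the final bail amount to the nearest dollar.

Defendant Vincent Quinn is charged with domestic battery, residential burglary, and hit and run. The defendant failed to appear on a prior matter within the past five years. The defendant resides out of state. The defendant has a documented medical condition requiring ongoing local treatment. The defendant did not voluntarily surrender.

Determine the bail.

Base amounts from the schedule: domestic battery $30,000; residential burglary $85,000; hit and run $5,700.
Stacking rule: sum of all bases. $30,000 + $85,000 + $5,700 = $120,700.
Prior failure to appear within five years (+25%): $120,700 × 1.25 = $150,875.
Documented medical condition requiring ongoing local treatment (−5%): $150,875 × 0.95 = $143,331.25.
Defendant has an out-of-state residence (+75%): $143,331.25 × 1.75 = $250,829.69.
$250,829.69 is within the $975,000 maximum.
$250,829.69 is at or above the $2,500 minimum.
Rounded to the nearest dollar: $250,830.

$250,830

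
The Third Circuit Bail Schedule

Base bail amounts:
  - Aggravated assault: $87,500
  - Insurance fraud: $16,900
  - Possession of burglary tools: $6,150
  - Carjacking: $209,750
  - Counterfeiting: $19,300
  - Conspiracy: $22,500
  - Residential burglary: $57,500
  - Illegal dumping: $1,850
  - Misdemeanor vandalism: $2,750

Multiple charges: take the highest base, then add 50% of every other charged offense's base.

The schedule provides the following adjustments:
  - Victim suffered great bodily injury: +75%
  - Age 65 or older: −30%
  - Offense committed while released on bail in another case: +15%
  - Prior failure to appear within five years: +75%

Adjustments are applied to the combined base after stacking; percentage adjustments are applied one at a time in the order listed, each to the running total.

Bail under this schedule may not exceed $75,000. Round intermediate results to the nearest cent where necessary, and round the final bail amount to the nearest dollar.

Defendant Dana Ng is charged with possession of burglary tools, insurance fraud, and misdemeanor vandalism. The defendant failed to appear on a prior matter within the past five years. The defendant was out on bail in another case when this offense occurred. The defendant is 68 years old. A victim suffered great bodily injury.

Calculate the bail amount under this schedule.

$52,634

Base amounts from the schedule: possession of burglary tools $6,150; insurance fraud $16,900; misdemeanor vandalism $2,750.
Stacking rule: highest base plus 50% of each additional charge. Highest is insurance fraud at $16,900. Additional: $6,150 × 50% = $3,075; $2,750 × 50% = $1,375. Combined base = $16,900 + $4,450 = $21,350.
Victim suffered great bodily injury (+75%): $21,350 × 1.75 = $37,362.50.
Age 65 or older (−30%): $37,362.50 × 0.7 = $26,153.75.
Offense committed while released on bail in another case (+15%): $26,153.75 × 1.15 = $30,076.81.
Prior failure to appear within five years (+75%): $30,076.81 × 1.75 = $52,634.42.
$52,634.42 is within the $75,000 maximum.
Rounded to the nearest dollar: $52,634.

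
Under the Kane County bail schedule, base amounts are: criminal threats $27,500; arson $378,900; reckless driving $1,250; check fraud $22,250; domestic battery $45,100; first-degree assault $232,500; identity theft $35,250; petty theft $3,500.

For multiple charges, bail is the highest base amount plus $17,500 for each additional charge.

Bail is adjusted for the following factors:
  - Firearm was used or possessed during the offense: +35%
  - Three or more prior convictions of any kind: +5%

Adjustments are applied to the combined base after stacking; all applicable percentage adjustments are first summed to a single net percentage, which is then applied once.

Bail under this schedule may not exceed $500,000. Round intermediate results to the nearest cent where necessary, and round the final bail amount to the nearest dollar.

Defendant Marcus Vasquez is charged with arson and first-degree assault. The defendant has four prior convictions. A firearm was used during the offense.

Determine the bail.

$500,000

Base amounts from the schedule: arson $378,900; first-degree assault $232,500.
Stacking rule: highest base plus $17,500 per additional charge. Highest is arson at $378,900; 1 additional charge → +$17,500. Combined base = $396,400.
Net percentage adjustment: +35% +5% = +40%. $396,400 × 1.4 = $554,960.
Result $554,960 exceeds the maximum of $500,000; bail is capped at $500,000.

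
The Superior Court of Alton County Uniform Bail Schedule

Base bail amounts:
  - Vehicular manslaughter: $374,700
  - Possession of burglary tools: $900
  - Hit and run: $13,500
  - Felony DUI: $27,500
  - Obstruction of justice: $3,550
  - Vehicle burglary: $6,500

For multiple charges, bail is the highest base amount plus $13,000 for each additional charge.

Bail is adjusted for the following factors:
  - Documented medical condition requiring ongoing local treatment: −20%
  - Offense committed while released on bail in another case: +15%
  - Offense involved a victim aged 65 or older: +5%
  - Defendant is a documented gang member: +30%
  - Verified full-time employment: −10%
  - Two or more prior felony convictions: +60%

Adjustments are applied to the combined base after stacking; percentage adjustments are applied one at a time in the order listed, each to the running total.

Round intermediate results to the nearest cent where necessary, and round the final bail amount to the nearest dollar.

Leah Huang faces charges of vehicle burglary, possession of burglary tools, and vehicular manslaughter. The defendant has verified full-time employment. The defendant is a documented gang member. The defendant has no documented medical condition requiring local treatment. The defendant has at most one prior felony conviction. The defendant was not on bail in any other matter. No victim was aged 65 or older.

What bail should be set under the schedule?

$468,819

Base amounts from the schedule: vehicle burglary $6,500; possession of burglary tools $900; vehicular manslaughter $374,700.
Stacking rule: highest base plus $13,000 per additional charge. Highest is vehicular manslaughter at $374,700; 2 additional charges → +$26,000. Combined base = $400,700.
Defendant is a documented gang member (+30%): $400,700 × 1.3 = $520,910.
Verified full-time employment (−10%): $520,910 × 0.9 = $468,819.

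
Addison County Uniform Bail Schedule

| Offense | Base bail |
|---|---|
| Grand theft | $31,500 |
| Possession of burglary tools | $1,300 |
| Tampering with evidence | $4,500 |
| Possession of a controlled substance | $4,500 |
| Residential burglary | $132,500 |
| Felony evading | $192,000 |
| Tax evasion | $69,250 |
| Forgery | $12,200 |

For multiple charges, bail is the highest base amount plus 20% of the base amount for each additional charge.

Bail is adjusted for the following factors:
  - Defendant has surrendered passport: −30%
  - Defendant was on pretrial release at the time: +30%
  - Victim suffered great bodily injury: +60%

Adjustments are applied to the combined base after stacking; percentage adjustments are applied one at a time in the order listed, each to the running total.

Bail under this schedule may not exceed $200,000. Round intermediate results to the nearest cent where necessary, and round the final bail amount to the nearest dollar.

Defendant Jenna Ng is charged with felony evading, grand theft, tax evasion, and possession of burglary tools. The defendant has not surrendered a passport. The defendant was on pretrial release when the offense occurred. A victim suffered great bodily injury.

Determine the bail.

$200,000

Base amounts from the schedule: felony evading $192,000; grand theft $31,500; tax evasion $69,250; possession of burglary tools $1,300.
Stacking rule: highest base plus 20% of each additional charge. Highest is felony evading at $192,000. Additional: $31,500 × 20% = $6,300; $69,250 × 20% = $13,850; $1,300 × 20% = $260. Combined base = $192,000 + $20,410 = $212,410.
Defendant was on pretrial release at the time (+30%): $212,410 × 1.3 = $276,133.
Victim suffered great bodily injury (+60%): $276,133 × 1.6 = $441,812.80.
Result $441,812.80 exceeds the maximum of $200,000; bail is capped at $200,000.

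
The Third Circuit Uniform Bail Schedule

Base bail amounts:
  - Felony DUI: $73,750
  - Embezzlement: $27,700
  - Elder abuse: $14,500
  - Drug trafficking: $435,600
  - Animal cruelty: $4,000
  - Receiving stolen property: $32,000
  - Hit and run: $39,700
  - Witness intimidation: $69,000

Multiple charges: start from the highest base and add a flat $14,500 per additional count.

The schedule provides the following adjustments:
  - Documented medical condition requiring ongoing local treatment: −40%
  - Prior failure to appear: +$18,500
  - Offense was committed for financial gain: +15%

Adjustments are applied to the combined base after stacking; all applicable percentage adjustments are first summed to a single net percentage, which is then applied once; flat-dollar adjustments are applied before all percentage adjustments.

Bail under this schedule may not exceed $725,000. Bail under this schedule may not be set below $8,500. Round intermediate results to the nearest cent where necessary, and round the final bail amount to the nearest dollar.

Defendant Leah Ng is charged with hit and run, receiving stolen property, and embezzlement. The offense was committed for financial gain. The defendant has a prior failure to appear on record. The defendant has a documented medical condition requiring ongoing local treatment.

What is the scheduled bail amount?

Base amounts from the schedule: hit and run $39,700; receiving stolen property $32,000; embezzlement $27,700.
Stacking rule: highest base plus $14,500 per additional charge. Highest is hit and run at $39,700; 2 additional charges → +$29,000. Combined base = $68,700.
Prior failure to appear (+$18,500 flat): $68,700 + $18,500 = $87,200.
Net percentage adjustment: −40% +15% = −25%. $87,200 × 0.75 = $65,400.
$65,400 is within the $725,000 maximum.
$65,400 is at or above the $8,500 minimum.

$65,400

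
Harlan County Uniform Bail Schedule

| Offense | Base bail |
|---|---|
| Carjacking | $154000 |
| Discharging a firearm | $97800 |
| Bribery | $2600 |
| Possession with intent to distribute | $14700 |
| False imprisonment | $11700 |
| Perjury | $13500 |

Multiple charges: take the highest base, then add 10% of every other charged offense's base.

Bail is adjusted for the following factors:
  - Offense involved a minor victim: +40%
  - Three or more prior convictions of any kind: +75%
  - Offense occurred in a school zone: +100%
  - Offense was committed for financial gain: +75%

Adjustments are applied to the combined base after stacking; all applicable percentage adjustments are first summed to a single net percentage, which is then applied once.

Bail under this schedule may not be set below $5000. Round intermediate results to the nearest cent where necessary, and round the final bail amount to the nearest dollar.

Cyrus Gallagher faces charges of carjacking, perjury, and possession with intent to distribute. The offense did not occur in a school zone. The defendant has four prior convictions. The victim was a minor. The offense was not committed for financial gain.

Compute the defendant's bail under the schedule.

$337163

Base amounts from the schedule: carjacking $154000; perjury $13500; possession with intent to distribute $14700.
Stacking rule: highest base plus 10% of each additional charge. Highest is carjacking at $154000. Additional: $13500 × 10% = $1350; $14700 × 10% = $1470. Combined base = $154000 + $2820 = $156820.
Net percentage adjustment: +40% +75% = +115%. $156820 × 2.15 = $337163.
$337163 is at or above the $5000 minimum.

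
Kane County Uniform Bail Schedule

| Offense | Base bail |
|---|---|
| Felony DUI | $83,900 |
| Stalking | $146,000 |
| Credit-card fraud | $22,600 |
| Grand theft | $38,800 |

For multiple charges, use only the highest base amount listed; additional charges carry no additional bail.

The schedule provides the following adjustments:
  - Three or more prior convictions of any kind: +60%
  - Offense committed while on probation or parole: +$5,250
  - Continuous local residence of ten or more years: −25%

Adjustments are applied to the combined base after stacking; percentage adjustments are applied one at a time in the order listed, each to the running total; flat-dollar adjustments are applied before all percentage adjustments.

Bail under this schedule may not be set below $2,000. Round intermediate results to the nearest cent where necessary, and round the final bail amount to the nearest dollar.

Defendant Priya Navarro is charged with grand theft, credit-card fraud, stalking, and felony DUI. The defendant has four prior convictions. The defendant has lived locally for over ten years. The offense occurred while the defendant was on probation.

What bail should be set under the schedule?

$181,500

Base amounts from the schedule: grand theft $38,800; credit-card fraud $22,600; stalking $146,000; felony DUI $83,900.
Stacking rule: use the highest base only. Highest is stalking at $146,000. Combined base = $146,000.
Offense committed while on probation or parole (+$5,250 flat): $146,000 + $5,250 = $151,250.
Three or more prior convictions of any kind (+60%): $151,250 × 1.6 = $242,000.
Continuous local residence of ten or more years (−25%): $242,000 × 0.75 = $181,500.
$181,500 is at or above the $2,000 minimum.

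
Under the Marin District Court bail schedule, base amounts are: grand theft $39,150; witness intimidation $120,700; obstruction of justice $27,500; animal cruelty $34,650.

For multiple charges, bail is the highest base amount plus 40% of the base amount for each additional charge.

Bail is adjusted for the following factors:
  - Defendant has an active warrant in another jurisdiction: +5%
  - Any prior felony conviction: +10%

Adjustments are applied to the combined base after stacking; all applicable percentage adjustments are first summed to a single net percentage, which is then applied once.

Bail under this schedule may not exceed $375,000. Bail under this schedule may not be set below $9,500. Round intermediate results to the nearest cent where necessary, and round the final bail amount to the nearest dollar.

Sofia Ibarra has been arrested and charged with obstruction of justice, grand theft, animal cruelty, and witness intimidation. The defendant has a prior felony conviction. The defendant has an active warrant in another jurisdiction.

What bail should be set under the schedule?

$185,403

Base amounts from the schedule: obstruction of justice $27,500; grand theft $39,150; animal cruelty $34,650; witness intimidation $120,700.
Stacking rule: highest base plus 40% of each additional charge. Highest is witness intimidation at $120,700. Additional: $27,500 × 40% = $11,000; $39,150 × 40% = $15,660; $34,650 × 40% = $13,860. Combined base = $120,700 + $40,520 = $161,220.
Net percentage adjustment: +5% +10% = +15%. $161,220 × 1.15 = $185,403.
$185,403 is within the $375,000 maximum.
$185,403 is at or above the $9,500 minimum.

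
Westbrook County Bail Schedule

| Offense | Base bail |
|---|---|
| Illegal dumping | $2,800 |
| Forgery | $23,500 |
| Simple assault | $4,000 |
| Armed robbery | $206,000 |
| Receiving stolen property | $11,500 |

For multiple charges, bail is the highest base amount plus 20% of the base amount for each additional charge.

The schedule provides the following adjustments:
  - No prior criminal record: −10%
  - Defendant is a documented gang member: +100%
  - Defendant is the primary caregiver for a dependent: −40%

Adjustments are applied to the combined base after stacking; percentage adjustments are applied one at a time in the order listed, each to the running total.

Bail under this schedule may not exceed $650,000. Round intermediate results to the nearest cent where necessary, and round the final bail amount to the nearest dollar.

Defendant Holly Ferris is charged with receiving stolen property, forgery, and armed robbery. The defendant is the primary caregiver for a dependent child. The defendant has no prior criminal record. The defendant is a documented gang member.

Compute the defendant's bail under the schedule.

$230,040

Base amounts from the schedule: receiving stolen property $11,500; forgery $23,500; armed robbery $206,000.
Stacking rule: highest base plus 20% of each additional charge. Highest is armed robbery at $206,000. Additional: $11,500 × 20% = $2,300; $23,500 × 20% = $4,700. Combined base = $206,000 + $7,000 = $213,000.
No prior criminal record (−10%): $213,000 × 0.9 = $191,700.
Defendant is a documented gang member (+100%): $191,700 × 2 = $383,400.
Defendant is the primary caregiver for a dependent (−40%): $383,400 × 0.6 = $230,040.
$230,040 is within the $650,000 maximum.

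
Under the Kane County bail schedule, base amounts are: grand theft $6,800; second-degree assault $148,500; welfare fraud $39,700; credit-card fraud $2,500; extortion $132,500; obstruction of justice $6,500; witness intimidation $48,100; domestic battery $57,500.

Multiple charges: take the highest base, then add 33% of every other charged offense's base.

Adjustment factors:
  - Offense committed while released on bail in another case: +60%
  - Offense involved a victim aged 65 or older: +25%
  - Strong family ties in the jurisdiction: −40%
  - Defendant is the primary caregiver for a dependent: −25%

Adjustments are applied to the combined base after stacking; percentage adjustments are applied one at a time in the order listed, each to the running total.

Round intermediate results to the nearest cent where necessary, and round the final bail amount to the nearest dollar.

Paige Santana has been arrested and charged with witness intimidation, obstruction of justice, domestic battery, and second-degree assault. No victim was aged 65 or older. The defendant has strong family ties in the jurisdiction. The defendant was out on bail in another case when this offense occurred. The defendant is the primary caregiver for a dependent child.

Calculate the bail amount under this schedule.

$133,555

Base amounts from the schedule: witness intimidation $48,100; obstruction of justice $6,500; domestic battery $57,500; second-degree assault $148,500.
Stacking rule: highest base plus 33% of each additional charge. Highest is second-degree assault at $148,500. Additional: $48,100 × 33% = $15,873; $6,500 × 33% = $2,145; $57,500 × 33% = $18,975. Combined base = $148,500 + $36,993 = $185,493.
Offense committed while released on bail in another case (+60%): $185,493 × 1.6 = $296,788.80.
Strong family ties in the jurisdiction (−40%): $296,788.80 × 0.6 = $178,073.28.
Defendant is the primary caregiver for a dependent (−25%): $178,073.28 × 0.75 = $133,554.96.
Rounded to the nearest dollar: $133,555.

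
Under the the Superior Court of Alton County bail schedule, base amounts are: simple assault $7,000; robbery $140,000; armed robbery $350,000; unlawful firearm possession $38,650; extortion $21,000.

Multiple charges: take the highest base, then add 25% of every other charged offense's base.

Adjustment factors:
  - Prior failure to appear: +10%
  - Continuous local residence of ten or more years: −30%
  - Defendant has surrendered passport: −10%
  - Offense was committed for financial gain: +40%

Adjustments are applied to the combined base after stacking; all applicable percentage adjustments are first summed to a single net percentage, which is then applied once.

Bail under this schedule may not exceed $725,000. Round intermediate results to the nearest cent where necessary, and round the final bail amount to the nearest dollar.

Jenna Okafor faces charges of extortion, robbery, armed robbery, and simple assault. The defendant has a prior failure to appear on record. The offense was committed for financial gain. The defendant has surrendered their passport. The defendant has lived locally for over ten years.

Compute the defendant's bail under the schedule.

Base amounts from the schedule: extortion $21,000; robbery $140,000; armed robbery $350,000; simple assault $7,000.
Stacking rule: highest base plus 25% of each additional charge. Highest is armed robbery at $350,000. Additional: $21,000 × 25% = $5,250; $140,000 × 25% = $35,000; $7,000 × 25% = $1,750. Combined base = $350,000 + $42,000 = $392,000.
Net percentage adjustment: +10% −30% −10% +40% = +10%. $392,000 × 1.1 = $431,200.
$431,200 is within the $725,000 maximum.

$431,200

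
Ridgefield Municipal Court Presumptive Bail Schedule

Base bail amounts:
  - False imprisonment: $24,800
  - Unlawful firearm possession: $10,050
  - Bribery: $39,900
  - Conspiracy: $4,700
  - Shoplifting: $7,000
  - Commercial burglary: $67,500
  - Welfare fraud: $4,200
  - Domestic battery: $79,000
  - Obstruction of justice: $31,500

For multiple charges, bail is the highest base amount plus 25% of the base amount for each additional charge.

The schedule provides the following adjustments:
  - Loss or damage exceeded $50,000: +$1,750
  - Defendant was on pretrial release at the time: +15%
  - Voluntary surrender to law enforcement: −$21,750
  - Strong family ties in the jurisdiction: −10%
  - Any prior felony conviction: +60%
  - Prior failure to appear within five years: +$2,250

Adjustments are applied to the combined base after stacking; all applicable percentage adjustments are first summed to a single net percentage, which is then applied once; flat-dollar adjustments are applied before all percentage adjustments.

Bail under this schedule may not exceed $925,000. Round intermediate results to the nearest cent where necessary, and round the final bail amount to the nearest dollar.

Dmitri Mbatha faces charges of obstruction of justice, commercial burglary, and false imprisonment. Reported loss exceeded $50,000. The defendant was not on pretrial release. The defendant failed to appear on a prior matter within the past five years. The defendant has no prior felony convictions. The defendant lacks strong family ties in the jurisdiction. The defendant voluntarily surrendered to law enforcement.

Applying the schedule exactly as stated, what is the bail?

Base amounts from the schedule: obstruction of justice $31,500; commercial burglary $67,500; false imprisonment $24,800.
Stacking rule: highest base plus 25% of each additional charge. Highest is commercial burglary at $67,500. Additional: $31,500 × 25% = $7,875; $24,800 × 25% = $6,200. Combined base = $67,500 + $14,075 = $81,575.
Loss or damage exceeded $50,000 (+$1,750 flat): $81,575 + $1,750 = $83,325.
Voluntary surrender to law enforcement (−$21,750 flat): $83,325 − $21,750 = $61,575.
Prior failure to appear within five years (+$2,250 flat): $61,575 + $2,250 = $63,825.
$63,825 is within the $925,000 maximum.

$63,825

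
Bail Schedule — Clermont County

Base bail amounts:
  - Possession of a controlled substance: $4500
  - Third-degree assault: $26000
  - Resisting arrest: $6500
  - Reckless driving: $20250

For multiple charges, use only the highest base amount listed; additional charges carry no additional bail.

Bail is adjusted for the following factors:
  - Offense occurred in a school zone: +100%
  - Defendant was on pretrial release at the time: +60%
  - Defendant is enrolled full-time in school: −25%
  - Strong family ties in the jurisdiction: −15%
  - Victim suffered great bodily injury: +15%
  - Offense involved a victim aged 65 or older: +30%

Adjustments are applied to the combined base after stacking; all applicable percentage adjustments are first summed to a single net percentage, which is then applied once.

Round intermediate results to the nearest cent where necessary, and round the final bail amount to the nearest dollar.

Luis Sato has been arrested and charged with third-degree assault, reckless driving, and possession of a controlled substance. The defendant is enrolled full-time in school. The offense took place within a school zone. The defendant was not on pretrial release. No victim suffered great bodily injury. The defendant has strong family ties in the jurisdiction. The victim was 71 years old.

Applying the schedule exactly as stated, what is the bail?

$49400

Base amounts from the schedule: third-degree assault $26000; reckless driving $20250; possession of a controlled substance $4500.
Stacking rule: use the highest base only. Highest is third-degree assault at $26000. Combined base = $26000.
Net percentage adjustment: +100% −25% −15% +30% = +90%. $26000 × 1.9 = $49400.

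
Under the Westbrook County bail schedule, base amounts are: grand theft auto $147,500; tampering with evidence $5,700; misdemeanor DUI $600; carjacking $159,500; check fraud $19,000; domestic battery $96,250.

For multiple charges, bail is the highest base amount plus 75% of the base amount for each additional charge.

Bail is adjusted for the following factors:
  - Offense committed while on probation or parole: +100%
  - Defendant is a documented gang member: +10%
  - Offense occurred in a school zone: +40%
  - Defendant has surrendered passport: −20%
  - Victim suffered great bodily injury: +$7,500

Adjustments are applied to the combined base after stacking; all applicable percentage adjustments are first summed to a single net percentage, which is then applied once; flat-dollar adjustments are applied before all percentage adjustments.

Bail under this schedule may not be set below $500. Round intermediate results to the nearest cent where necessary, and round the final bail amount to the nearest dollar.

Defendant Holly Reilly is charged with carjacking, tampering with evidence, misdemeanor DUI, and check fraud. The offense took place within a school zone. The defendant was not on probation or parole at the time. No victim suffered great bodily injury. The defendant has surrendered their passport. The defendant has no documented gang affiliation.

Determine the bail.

$214,170

Base amounts from the schedule: carjacking $159,500; tampering with evidence $5,700; misdemeanor DUI $600; check fraud $19,000.
Stacking rule: highest base plus 75% of each additional charge. Highest is carjacking at $159,500. Additional: $5,700 × 75% = $4,275; $600 × 75% = $450; $19,000 × 75% = $14,250. Combined base = $159,500 + $18,975 = $178,475.
Net percentage adjustment: +40% −20% = +20%. $178,475 × 1.2 = $214,170.
$214,170 is at or above the $500 minimum.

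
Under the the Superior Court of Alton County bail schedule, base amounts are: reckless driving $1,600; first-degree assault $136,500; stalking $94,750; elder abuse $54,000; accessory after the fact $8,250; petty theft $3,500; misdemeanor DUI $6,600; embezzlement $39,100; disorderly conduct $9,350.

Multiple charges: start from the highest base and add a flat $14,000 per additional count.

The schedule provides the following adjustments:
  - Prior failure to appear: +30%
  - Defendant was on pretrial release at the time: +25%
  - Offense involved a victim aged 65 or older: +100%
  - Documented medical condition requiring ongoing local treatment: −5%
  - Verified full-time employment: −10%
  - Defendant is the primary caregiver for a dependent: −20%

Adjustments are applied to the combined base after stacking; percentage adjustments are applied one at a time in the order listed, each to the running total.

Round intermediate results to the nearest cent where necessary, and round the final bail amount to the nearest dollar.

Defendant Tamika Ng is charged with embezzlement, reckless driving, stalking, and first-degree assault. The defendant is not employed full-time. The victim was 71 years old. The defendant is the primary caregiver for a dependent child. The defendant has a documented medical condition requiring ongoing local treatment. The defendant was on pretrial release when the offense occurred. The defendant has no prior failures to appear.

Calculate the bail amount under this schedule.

Base amounts from the schedule: embezzlement $39,100; reckless driving $1,600; stalking $94,750; first-degree assault $136,500.
Stacking rule: highest base plus $14,000 per additional charge. Highest is first-degree assault at $136,500; 3 additional charges → +$42,000. Combined base = $178,500.
Defendant was on pretrial release at the time (+25%): $178,500 × 1.25 = $223,125.
Offense involved a victim aged 65 or older (+100%): $223,125 × 2 = $446,250.
Documented medical condition requiring ongoing local treatment (−5%): $446,250 × 0.95 = $423,937.50.
Defendant is the primary caregiver for a dependent (−20%): $423,937.50 × 0.8 = $339,150.

$339,150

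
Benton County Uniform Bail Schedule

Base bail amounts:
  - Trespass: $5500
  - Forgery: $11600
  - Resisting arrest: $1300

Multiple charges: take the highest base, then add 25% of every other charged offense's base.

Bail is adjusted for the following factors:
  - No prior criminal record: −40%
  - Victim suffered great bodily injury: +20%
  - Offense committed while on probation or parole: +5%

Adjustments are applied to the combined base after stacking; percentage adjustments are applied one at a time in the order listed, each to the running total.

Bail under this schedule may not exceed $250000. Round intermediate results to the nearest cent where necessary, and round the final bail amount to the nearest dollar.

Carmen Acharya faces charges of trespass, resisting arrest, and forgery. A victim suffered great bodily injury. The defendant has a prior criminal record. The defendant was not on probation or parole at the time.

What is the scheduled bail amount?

Base amounts from the schedule: trespass $5500; resisting arrest $1300; forgery $11600.
Stacking rule: highest base plus 25% of each additional charge. Highest is forgery at $11600. Additional: $5500 × 25% = $1375; $1300 × 25% = $325. Combined base = $11600 + $1700 = $13300.
Victim suffered great bodily injury (+20%): $13300 × 1.2 = $15960.
$15960 is within the $250000 maximum.

$15960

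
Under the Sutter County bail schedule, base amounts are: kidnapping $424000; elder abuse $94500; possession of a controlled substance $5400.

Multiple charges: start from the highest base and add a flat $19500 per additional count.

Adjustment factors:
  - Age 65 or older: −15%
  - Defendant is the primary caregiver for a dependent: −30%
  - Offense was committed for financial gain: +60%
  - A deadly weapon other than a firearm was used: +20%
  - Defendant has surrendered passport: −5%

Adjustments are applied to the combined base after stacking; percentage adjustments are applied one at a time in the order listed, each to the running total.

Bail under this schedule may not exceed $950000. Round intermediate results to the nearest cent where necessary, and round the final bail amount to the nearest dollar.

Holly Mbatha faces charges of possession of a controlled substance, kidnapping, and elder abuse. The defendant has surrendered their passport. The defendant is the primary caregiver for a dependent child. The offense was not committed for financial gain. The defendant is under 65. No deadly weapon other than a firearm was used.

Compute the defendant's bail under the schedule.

$307895

Base amounts from the schedule: possession of a controlled substance $5400; kidnapping $424000; elder abuse $94500.
Stacking rule: highest base plus $19500 per additional charge. Highest is kidnapping at $424000; 2 additional charges → +$39000. Combined base = $463000.
Defendant is the primary caregiver for a dependent (−30%): $463000 × 0.7 = $324100.
Defendant has surrendered passport (−5%): $324100 × 0.95 = $307895.
$307895 is within the $950000 maximum.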